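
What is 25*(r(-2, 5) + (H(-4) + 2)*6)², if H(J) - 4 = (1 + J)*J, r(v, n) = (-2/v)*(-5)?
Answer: 265225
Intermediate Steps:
r(v, n) = 10/v (r(v, n) = -2/v*(-5) = 10/v)
H(J) = 4 + J*(1 + J) (H(J) = 4 + (1 + J)*J = 4 + J*(1 + J))
25*(r(-2, 5) + (H(-4) + 2)*6)² = 25*(10/(-2) + ((4 - 4 + (-4)²) + 2)*6)² = 25*(10*(-½) + ((4 - 4 + 16) + 2)*6)² = 25*(-5 + (16 + 2)*6)² = 25*(-5 + 18*6)² = 25*(-5 + 108)² = 25*103² = 25*10609 = 265225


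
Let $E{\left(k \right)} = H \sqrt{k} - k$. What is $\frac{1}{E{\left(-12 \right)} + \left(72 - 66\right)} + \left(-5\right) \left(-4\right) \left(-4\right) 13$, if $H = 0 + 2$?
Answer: $\frac{- 4160 \sqrt{3} + 18719 i}{2 \left(- 9 i + 2 \sqrt{3}\right)} \approx -1040.0 - 0.018624 i$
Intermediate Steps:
$H = 2$
$E{\left(k \right)} = - k + 2 \sqrt{k}$ ($E{\left(k \right)} = 2 \sqrt{k} - k = - k + 2 \sqrt{k}$)
$\frac{1}{E{\left(-12 \right)} + \left(72 - 66\right)} + \left(-5\right) \left(-4\right) \left(-4\right) 13 = \frac{1}{\left(\left(-1\right) \left(-12\right) + 2 \sqrt{-12}\right) + \left(72 - 66\right)} + \left(-5\right) \left(-4\right) \left(-4\right) 13 = \frac{1}{\left(12 + 2 \cdot 2 i \sqrt{3}\right) + 6} + 20 \left(-4\right) 13 = \frac{1}{\left(12 + 4 i \sqrt{3}\right) + 6} - 1040 = \frac{1}{18 + 4 i \sqrt{3}} - 1040 = -1040 + \frac{1}{18 + 4 i \sqrt{3}}$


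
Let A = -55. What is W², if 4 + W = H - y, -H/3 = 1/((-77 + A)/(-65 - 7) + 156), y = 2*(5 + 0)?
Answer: 176252176/896809 ≈ 196.53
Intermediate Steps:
y = 10 (y = 2*5 = 10)
H = -18/947 (H = -3/((-77 - 55)/(-65 - 7) + 156) = -3/(-132/(-72) + 156) = -3/(-132*(-1/72) + 156) = -3/(11/6 + 156) = -3/947/6 = -3*6/947 = -18/947 ≈ -0.019007)
W = -13276/947 (W = -4 + (-18/947 - 1*10) = -4 + (-18/947 - 10) = -4 - 9488/947 = -13276/947 ≈ -14.019)
W² = (-13276/947)² = 176252176/896809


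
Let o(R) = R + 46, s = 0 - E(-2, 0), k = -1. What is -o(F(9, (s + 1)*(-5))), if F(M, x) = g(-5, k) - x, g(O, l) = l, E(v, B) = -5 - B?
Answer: -75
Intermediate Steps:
s = 5 (s = 0 - (-5 - 1*0) = 0 - (-5 + 0) = 0 - 1*(-5) = 0 + 5 = 5)
F(M, x) = -1 - x
o(R) = 46 + R
-o(F(9, (s + 1)*(-5))) = -(46 + (-1 - (5 + 1)*(-5))) = -(46 + (-1 - 6*(-5))) = -(46 + (-1 - 1*(-30))) = -(46 + (-1 + 30)) = -(46 + 29) = -1*75 = -75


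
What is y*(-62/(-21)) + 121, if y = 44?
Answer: 5269/21 ≈ 250.90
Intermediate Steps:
y*(-62/(-21)) + 121 = 44*(-62/(-21)) + 121 = 44*(-62*(-1/21)) + 121 = 44*(62/21) + 121 = 2728/21 + 121 = 5269/21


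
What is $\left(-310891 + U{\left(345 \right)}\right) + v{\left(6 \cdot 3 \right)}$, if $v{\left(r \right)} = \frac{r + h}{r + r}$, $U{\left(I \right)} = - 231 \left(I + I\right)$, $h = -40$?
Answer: $- \frac{8465069}{18} \approx -4.7028 \cdot 10^{5}$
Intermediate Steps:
$U{\left(I \right)} = - 462 I$ ($U{\left(I \right)} = - 231 \cdot 2 I = - 462 I$)
$v{\left(r \right)} = \frac{-40 + r}{2 r}$ ($v{\left(r \right)} = \frac{r - 40}{r + r} = \frac{-40 + r}{2 r}$)
$\left(-310891 + U{\left(345 \right)}\right) + v{\left(6 \cdot 3 \right)} = \left(-310891 - 159390\right) + \frac{-40 + 6 \cdot 3}{2 \cdot 6 \cdot 3} = \left(-310891 - 159390\right) + \frac{-40 + 18}{2 \cdot 18} = -470281 + \frac{1}{2} \cdot \frac{1}{18} \left(-22\right) = -470281 - \frac{11}{18} = - \frac{8465069}{18}$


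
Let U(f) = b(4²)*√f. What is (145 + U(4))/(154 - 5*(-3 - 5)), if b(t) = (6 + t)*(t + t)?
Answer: 1553/194 ≈ 8.0052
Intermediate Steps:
b(t) = 2*t*(6 + t) (b(t) = (6 + t)*(2*t) = 2*t*(6 + t))
U(f) = 704*√f (U(f) = (2*4²*(6 + 4²))*√f = (2*16*(6 + 16))*√f = (2*16*22)*√f = 704*√f)
(145 + U(4))/(154 - 5*(-3 - 5)) = (145 + 704*√4)/(154 - 5*(-3 - 5)) = (145 + 704*2)/(154 - 5*(-8)) = (145 + 1408)/(154 + 40) = 1553/194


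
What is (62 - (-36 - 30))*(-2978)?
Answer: -381184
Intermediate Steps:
(62 - (-36 - 30))*(-2978) = (62 - 1*(-66))*(-2978) = (62 + 66)*(-2978) = 128*(-2978) = -381184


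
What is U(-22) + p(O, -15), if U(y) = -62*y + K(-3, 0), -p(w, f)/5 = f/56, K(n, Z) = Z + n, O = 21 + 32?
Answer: 76291/56 ≈ 1362.3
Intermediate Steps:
O = 53
p(w, f) = -5*f/56
U(y) = -3 - 62*y (U(y) = -62*y + (0 - 3) = -62*y - 3 = -3 - 62*y)
U(-22) + p(O, -15) = (-3 - 62*(-22)) - 5/56*(-15) = (-3 + 1364) + 75/56 = 1361 + 75/56 = 76291/56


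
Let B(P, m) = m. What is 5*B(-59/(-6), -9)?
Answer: -45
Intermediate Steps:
5*B(-59/(-6), -9) = 5*(-9) = -45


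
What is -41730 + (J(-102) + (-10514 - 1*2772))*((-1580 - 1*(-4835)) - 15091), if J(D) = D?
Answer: 158418638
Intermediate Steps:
-41730 + (J(-102) + (-10514 - 1*2772))*((-1580 - 1*(-4835)) - 15091) = -41730 + (-102 + (-10514 - 1*2772))*((-1580 - 1*(-4835)) - 15091) = -41730 + (-102 + (-10514 - 2772))*((-1580 + 4835) - 15091) = -41730 + (-102 - 13286)*(3255 - 15091) = -41730 - 13388*(-11836) = -41730 + 158460368 = 158418638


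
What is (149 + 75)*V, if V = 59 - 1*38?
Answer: 4704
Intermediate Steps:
V = 21 (V = 59 - 38 = 21)
(149 + 75)*V = (149 + 75)*21 = 224*21 = 4704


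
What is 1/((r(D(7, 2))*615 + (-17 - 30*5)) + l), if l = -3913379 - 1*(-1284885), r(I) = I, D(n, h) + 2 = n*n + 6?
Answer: -1/2596066 ≈ -3.8520e-7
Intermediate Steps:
D(n, h) = 4 + n**2 (D(n, h) = -2 + (n*n + 6) = -2 + (n**2 + 6) = -2 + (6 + n**2) = 4 + n**2)
l = -2628494 (l = -3913379 + 1284885 = -2628494)
1/((r(D(7, 2))*615 + (-17 - 30*5)) + l) = 1/(((4 + 7**2)*615 + (-17 - 30*5)) - 2628494) = 1/(((4 + 49)*615 + (-17 - 6*25)) - 2628494) = 1/((53*615 + (-17 - 150)) - 2628494) = 1/((32595 - 167) - 2628494) = 1/(32428 - 2628494) = 1/(-2596066) = -1/2596066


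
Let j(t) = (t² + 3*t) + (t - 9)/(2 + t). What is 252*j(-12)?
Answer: 138726/5 ≈ 27745.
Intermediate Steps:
j(t) = t² + 3*t + (-9 + t)/(2 + t) (j(t) = (t² + 3*t) + (-9 + t)/(2 + t) = t² + 3*t + (-9 + t)/(2 + t))
252*j(-12) = 252*((-9 + (-12)³ + 5*(-12)² + 7*(-12))/(2 - 12)) = 252*((-9 - 1728 + 5*144 - 84)/(-10)) = 252*(-(-9 - 1728 + 720 - 84)/10) = 252*(-⅒*(-1101)) = 252*(1101/10) = 138726/5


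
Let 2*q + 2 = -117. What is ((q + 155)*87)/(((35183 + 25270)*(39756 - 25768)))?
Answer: 5539/563744376 ≈ 9.8254e-6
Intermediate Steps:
q = -119/2 (q = -1 + (½)*(-117) = -1 - 117/2 = -119/2 ≈ -59.500)
((q + 155)*87)/(((35183 + 25270)*(39756 - 25768))) = ((-119/2 + 155)*87)/(((35183 + 25270)*(39756 - 25768))) = ((191/2)*87)/((60453*13988)) = (16617/2)/845616564 = (16617/2)*(1/845616564) = 5539/563744376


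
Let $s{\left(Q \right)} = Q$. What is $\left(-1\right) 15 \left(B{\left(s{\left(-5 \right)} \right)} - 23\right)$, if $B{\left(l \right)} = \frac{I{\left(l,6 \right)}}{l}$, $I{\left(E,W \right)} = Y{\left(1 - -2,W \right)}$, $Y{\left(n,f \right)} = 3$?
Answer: $354$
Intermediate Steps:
$I{\left(E,W \right)} = 3$
$B{\left(l \right)} = \frac{3}{l}$
$\left(-1\right) 15 \left(B{\left(s{\left(-5 \right)} \right)} - 23\right) = \left(-1\right) 15 \left(\frac{3}{-5} - 23\right) = - 15 \left(3 \left(- \frac{1}{5}\right) - 23\right) = - 15 \left(- \frac{3}{5} - 23\right) = \left(-15\right) \left(- \frac{118}{5}\right) = 354$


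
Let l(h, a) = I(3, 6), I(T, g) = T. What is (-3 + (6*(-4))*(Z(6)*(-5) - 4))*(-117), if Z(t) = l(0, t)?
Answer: -53001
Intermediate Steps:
l(h, a) = 3
Z(t) = 3
(-3 + (6*(-4))*(Z(6)*(-5) - 4))*(-117) = (-3 + (6*(-4))*(3*(-5) - 4))*(-117) = (-3 - 24*(-15 - 4))*(-117) = (-3 - 24*(-19))*(-117) = (-3 + 456)*(-117) = 453*(-117) = -53001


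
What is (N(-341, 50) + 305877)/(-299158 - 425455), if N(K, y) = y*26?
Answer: -307177/724613 ≈ -0.42392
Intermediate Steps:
N(K, y) = 26*y
(N(-341, 50) + 305877)/(-299158 - 425455) = (26*50 + 305877)/(-299158 - 425455) = (1300 + 305877)/(-724613) = 307177*(-1/724613) = -307177/724613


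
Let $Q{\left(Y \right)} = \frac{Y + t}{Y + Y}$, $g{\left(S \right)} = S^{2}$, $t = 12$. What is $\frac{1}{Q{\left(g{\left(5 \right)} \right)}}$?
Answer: $\frac{50}{37} \approx 1.3514$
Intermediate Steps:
$Q{\left(Y \right)} = \frac{12 + Y}{2 Y}$ ($Q{\left(Y \right)} = \frac{Y + 12}{Y + Y} = \frac{12 + Y}{2 Y}$)
$\frac{1}{Q{\left(g{\left(5 \right)} \right)}} = \frac{1}{\frac{1}{2} \frac{1}{5^{2}} \left(12 + 5^{2}\right)} = \frac{1}{\frac{1}{2} \cdot \frac{1}{25} \left(12 + 25\right)} = \frac{1}{\frac{1}{2} \cdot \frac{1}{25} \cdot 37} = \frac{1}{\frac{37}{50}} = \frac{50}{37}$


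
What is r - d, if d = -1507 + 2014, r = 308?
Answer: -199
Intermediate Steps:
d = 507
r - d = 308 - 1*507 = 308 - 507 = -199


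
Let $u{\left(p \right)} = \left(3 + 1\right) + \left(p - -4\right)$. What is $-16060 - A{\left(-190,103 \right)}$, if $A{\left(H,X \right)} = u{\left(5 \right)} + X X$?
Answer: $-26682$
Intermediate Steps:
$u{\left(p \right)} = 8 + p$ ($u{\left(p \right)} = 4 + \left(p + 4\right) = 4 + \left(4 + p\right) = 8 + p$)
$A{\left(H,X \right)} = 13 + X^{2}$ ($A{\left(H,X \right)} = \left(8 + 5\right) + X X = 13 + X^{2}$)
$-16060 - A{\left(-190,103 \right)} = -16060 - \left(13 + 103^{2}\right) = -16060 - \left(13 + 10609\right) = -16060 - 10622 = -26682$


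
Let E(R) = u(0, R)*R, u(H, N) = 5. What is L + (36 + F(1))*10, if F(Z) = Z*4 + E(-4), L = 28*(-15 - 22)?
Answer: -836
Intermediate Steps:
E(R) = 5*R
L = -1036 (L = 28*(-37) = -1036)
F(Z) = -20 + 4*Z (F(Z) = Z*4 + 5*(-4) = 4*Z - 20 = -20 + 4*Z)
L + (36 + F(1))*10 = -1036 + (36 + (-20 + 4*1))*10 = -1036 + (36 + (-20 + 4))*10 = -1036 + (36 - 16)*10 = -1036 + 20*10 = -1036 + 200 = -836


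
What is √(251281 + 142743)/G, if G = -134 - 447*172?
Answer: -√98506/38509 ≈ -0.0081502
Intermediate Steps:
G = -77018 (G = -134 - 76884 = -77018)
√(251281 + 142743)/G = √(251281 + 142743)/(-77018) = √394024*(-1/77018) = (2*√98506)*(-1/77018) = -√98506/38509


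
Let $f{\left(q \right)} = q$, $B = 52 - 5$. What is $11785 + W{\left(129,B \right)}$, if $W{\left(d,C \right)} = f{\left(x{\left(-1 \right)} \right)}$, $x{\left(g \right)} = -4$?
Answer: $11781$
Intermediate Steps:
$B = 47$ ($B = 52 - 5 = 47$)
$W{\left(d,C \right)} = -4$
$11785 + W{\left(129,B \right)} = 11785 - 4 = 11781$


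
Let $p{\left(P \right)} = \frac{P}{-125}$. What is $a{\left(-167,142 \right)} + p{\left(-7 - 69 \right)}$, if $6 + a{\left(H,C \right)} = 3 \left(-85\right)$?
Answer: $- \frac{32549}{125} \approx -260.39$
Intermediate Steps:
$a{\left(H,C \right)} = -261$ ($a{\left(H,C \right)} = -6 + 3 \left(-85\right) = -6 - 255 = -261$)
$p{\left(P \right)} = - \frac{P}{125}$ ($p{\left(P \right)} = P \left(- \frac{1}{125}\right) = - \frac{P}{125}$)
$a{\left(-167,142 \right)} + p{\left(-7 - 69 \right)} = -261 - \frac{-7 - 69}{125} = -261 - - \frac{76}{125} = -261 + \frac{76}{125} = - \frac{32549}{125}$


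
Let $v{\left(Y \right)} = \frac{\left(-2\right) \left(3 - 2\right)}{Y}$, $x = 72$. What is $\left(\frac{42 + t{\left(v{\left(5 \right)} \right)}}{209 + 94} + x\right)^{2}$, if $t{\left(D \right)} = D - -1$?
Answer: $\frac{1327217761}{255025} \approx 5204.3$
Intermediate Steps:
$v{\left(Y \right)} = - \frac{2}{Y}$ ($v{\left(Y \right)} = \frac{\left(-2\right) 1}{Y} = - \frac{2}{Y}$)
$t{\left(D \right)} = 1 + D$ ($t{\left(D \right)} = D + 1 = 1 + D$)
$\left(\frac{42 + t{\left(v{\left(5 \right)} \right)}}{209 + 94} + x\right)^{2} = \left(\frac{42 + \left(1 - \frac{2}{5}\right)}{209 + 94} + 72\right)^{2} = \left(\frac{42 + \left(1 - \frac{2}{5}\right)}{303} + 72\right)^{2} = \left(\left(42 + \left(1 - \frac{2}{5}\right)\right) \frac{1}{303} + 72\right)^{2} = \left(\left(42 + \frac{3}{5}\right) \frac{1}{303} + 72\right)^{2} = \left(\frac{213}{5} \cdot \frac{1}{303} + 72\right)^{2} = \left(\frac{71}{505} + 72\right)^{2} = \left(\frac{36431}{505}\right)^{2} = \frac{1327217761}{255025}$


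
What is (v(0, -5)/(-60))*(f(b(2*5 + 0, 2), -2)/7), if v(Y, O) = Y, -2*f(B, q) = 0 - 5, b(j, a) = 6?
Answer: 0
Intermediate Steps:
f(B, q) = 5/2 (f(B, q) = -(0 - 5)/2 = -1/2*(-5) = 5/2)
(v(0, -5)/(-60))*(f(b(2*5 + 0, 2), -2)/7) = (0/(-60))*((5/2)/7) = (0*(-1/60))*((5/2)*(1/7)) = 0*(5/14) = 0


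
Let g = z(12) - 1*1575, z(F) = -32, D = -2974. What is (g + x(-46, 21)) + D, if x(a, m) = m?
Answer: -4560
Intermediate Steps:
g = -1607 (g = -32 - 1*1575 = -32 - 1575 = -1607)
(g + x(-46, 21)) + D = (-1607 + 21) - 2974 = -1586 - 2974 = -4560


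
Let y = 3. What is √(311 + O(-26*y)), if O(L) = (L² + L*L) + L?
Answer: √12401 ≈ 111.36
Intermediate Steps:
O(L) = L + 2*L² (O(L) = (L² + L²) + L = 2*L² + L = L + 2*L²)
√(311 + O(-26*y)) = √(311 + (-26*3)*(1 + 2*(-26*3))) = √(311 - 78*(1 + 2*(-78))) = √(311 - 78*(1 - 156)) = √(311 - 78*(-155)) = √(311 + 12090) = √12401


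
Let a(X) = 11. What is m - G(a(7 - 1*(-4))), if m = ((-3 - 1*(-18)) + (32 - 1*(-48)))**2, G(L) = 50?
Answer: 8975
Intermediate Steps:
m = 9025 (m = ((-3 + 18) + (32 + 48))**2 = (15 + 80)**2 = 95**2 = 9025)
m - G(a(7 - 1*(-4))) = 9025 - 1*50 = 9025 - 50 = 8975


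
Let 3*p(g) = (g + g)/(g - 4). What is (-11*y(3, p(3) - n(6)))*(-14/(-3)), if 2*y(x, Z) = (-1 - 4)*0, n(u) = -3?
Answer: 0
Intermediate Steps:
p(g) = 2*g/(3*(-4 + g)) (p(g) = ((g + g)/(g - 4))/3 = ((2*g)/(-4 + g))/3 = (2*g/(-4 + g))/3 = 2*g/(3*(-4 + g)))
y(x, Z) = 0 (y(x, Z) = ((-1 - 4)*0)/2 = (-5*0)/2 = (1/2)*0 = 0)
(-11*y(3, p(3) - n(6)))*(-14/(-3)) = (-11*0)*(-14/(-3)) = 0*(-14*(-1/3)) = 0*(14/3) = 0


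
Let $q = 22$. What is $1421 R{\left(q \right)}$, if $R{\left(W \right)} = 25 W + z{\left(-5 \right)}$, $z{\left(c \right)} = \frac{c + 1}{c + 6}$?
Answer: $775866$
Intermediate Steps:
$z{\left(c \right)} = \frac{1 + c}{6 + c}$
$R{\left(W \right)} = -4 + 25 W$ ($R{\left(W \right)} = 25 W + \frac{1 - 5}{6 - 5} = 25 W + 1^{-1} \left(-4\right) = 25 W + 1 \left(-4\right) = 25 W - 4 = -4 + 25 W$)
$1421 R{\left(q \right)} = 1421 \left(-4 + 25 \cdot 22\right) = 1421 \left(-4 + 550\right) = 1421 \cdot 546 = 775866$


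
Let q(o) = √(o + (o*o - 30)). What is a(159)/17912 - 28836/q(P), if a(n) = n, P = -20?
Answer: 159/17912 - 14418*√14/35 ≈ -1541.3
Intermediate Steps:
q(o) = √(-30 + o + o²) (q(o) = √(o + (o² - 30)) = √(o + (-30 + o²)) = √(-30 + o + o²))
a(159)/17912 - 28836/q(P) = 159/17912 - 28836/√(-30 - 20 + (-20)²) = 159*(1/17912) - 28836/√(-30 - 20 + 400) = 159/17912 - 28836*√14/70 = 159/17912 - 14418*√14/35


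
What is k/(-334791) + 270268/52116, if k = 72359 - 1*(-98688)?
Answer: 6797417378/1453997313 ≈ 4.6750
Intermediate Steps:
k = 171047 (k = 72359 + 98688 = 171047)
k/(-334791) + 270268/52116 = 171047/(-334791) + 270268/52116 = 171047*(-1/334791) + 270268*(1/52116) = -171047/334791 + 67567/13029 = 6797417378/1453997313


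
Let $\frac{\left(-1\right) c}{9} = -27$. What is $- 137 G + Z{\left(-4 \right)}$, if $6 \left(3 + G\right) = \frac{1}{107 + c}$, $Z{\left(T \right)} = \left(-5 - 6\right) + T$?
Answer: $\frac{831463}{2100} \approx 395.93$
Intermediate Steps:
$Z{\left(T \right)} = -11 + T$ ($Z{\left(T \right)} = \left(-5 - 6\right) + T = -11 + T$)
$c = 243$ ($c = \left(-9\right) \left(-27\right) = 243$)
$G = - \frac{6299}{2100}$ ($G = -3 + \frac{1}{6 \left(107 + 243\right)} = -3 + \frac{1}{6 \cdot 350} = -3 + \frac{1}{6} \cdot \frac{1}{350} = -3 + \frac{1}{2100} = - \frac{6299}{2100} \approx -2.9995$)
$- 137 G + Z{\left(-4 \right)} = \left(-137\right) \left(- \frac{6299}{2100}\right) - 15 = \frac{862963}{2100} - 15 = \frac{831463}{2100}$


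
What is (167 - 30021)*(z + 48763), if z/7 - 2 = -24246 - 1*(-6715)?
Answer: 2207404760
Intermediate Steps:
z = -122703 (z = 14 + 7*(-24246 - 1*(-6715)) = 14 + 7*(-24246 + 6715) = 14 + 7*(-17531) = 14 - 122717 = -122703)
(167 - 30021)*(z + 48763) = (167 - 30021)*(-122703 + 48763) = -29854*(-73940) = 2207404760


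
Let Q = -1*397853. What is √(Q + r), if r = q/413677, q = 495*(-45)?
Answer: 2*I*√140669545687043/37607 ≈ 630.76*I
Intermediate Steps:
q = -22275
r = -2025/37607 (r = -22275/413677 = -22275*1/413677 = -2025/37607 ≈ -0.053846)
Q = -397853
√(Q + r) = √(-397853 - 2025/37607) = √(-14962059796/37607) = 2*I*√140669545687043/37607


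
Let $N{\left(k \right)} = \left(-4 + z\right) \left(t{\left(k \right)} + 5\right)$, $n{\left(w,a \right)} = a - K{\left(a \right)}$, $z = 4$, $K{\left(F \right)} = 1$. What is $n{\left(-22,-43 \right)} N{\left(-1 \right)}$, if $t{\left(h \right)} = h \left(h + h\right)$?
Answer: $0$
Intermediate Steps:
$t{\left(h \right)} = 2 h^{2}$ ($t{\left(h \right)} = h 2 h = 2 h^{2}$)
$n{\left(w,a \right)} = -1 + a$ ($n{\left(w,a \right)} = a - 1 = -1 + a$)
$N{\left(k \right)} = 0$ ($N{\left(k \right)} = \left(-4 + 4\right) \left(2 k^{2} + 5\right) = 0 \left(5 + 2 k^{2}\right) = 0$)
$n{\left(-22,-43 \right)} N{\left(-1 \right)} = \left(-1 - 43\right) 0 = \left(-44\right) 0 = 0$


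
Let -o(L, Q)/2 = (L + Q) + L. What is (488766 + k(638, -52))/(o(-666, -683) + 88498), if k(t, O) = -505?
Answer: 488261/92528 ≈ 5.2769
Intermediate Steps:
o(L, Q) = -4*L - 2*Q (o(L, Q) = -2*((L + Q) + L) = -2*(Q + 2*L) = -4*L - 2*Q)
(488766 + k(638, -52))/(o(-666, -683) + 88498) = (488766 - 505)/((-4*(-666) - 2*(-683)) + 88498) = 488261/((2664 + 1366) + 88498) = 488261/(4030 + 88498) = 488261/92528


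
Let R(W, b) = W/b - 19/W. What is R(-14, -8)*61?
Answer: 5307/28 ≈ 189.54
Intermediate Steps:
R(W, b) = -19/W + W/b
R(-14, -8)*61 = (-19/(-14) - 14/(-8))*61 = (-19*(-1/14) - 14*(-⅛))*61 = (19/14 + 7/4)*61 = (87/28)*61 = 5307/28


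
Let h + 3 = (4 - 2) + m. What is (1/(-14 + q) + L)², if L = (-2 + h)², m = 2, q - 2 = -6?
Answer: 289/324 ≈ 0.89198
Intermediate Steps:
q = -4 (q = 2 - 6 = -4)
h = 1 (h = -3 + ((4 - 2) + 2) = -3 + (2 + 2) = -3 + 4 = 1)
L = 1 (L = (-2 + 1)² = (-1)² = 1)
(1/(-14 + q) + L)² = (1/(-14 - 4) + 1)² = (1/(-18) + 1)² = (-1/18 + 1)² = (17/18)² = 289/324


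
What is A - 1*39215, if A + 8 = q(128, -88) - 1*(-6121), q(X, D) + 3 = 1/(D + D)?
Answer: -5826481/176 ≈ -33105.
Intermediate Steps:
q(X, D) = -3 + 1/(2*D) (q(X, D) = -3 + 1/(D + D) = -3 + 1/(2*D))
A = 1075359/176 (A = -8 + ((-3 + (1/2)/(-88)) - 1*(-6121)) = -8 + ((-3 + (1/2)*(-1/88)) + 6121) = -8 + ((-3 - 1/176) + 6121) = -8 + (-529/176 + 6121) = -8 + 1076767/176 = 1075359/176 ≈ 6110.0)
A - 1*39215 = 1075359/176 - 1*39215 = 1075359/176 - 39215 = -5826481/176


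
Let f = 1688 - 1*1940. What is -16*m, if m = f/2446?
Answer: 2016/1223 ≈ 1.6484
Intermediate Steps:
f = -252 (f = 1688 - 1940 = -252)
m = -126/1223 (m = -252/2446 = -252*1/2446 = -126/1223 ≈ -0.10303)
-16*m = -16*(-126/1223) = 2016/1223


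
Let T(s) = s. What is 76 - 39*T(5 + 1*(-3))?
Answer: -2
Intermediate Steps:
76 - 39*T(5 + 1*(-3)) = 76 - 39*(5 + 1*(-3)) = 76 - 39*(5 - 3) = 76 - 39*2 = 76 - 78 = -2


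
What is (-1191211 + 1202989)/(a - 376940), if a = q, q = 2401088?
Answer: 1963/337358 ≈ 0.0058187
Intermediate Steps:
a = 2401088
(-1191211 + 1202989)/(a - 376940) = (-1191211 + 1202989)/(2401088 - 376940) = 11778/2024148 = 11778*(1/2024148) = 1963/337358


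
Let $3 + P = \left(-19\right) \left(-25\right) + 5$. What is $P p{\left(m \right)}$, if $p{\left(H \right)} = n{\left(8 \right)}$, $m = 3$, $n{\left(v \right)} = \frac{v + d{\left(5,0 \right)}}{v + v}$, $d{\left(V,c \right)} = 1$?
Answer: $\frac{4293}{16} \approx 268.31$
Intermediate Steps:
$n{\left(v \right)} = \frac{1 + v}{2 v}$ ($n{\left(v \right)} = \frac{v + 1}{v + v} = \frac{1 + v}{2 v}$)
$p{\left(H \right)} = \frac{9}{16}$ ($p{\left(H \right)} = \frac{1 + 8}{2 \cdot 8} = \frac{1}{2} \cdot \frac{1}{8} \cdot 9 = \frac{9}{16}$)
$P = 477$ ($P = -3 + \left(\left(-19\right) \left(-25\right) + 5\right) = -3 + \left(475 + 5\right) = -3 + 480 = 477$)
$P p{\left(m \right)} = 477 \cdot \frac{9}{16} = \frac{4293}{16}$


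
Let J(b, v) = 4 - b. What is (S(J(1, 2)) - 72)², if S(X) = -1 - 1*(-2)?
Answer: 5041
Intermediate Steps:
S(X) = 1 (S(X) = -1 + 2 = 1)
(S(J(1, 2)) - 72)² = (1 - 72)² = (-71)² = 5041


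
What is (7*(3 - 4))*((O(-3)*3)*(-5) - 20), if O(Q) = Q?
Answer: -175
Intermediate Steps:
(7*(3 - 4))*((O(-3)*3)*(-5) - 20) = (7*(3 - 4))*(-3*3*(-5) - 20) = (7*(-1))*(-9*(-5) - 20) = -7*(45 - 20) = -7*25 = -175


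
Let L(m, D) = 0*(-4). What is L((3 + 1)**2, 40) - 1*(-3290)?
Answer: 3290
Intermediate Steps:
L(m, D) = 0
L((3 + 1)**2, 40) - 1*(-3290) = 0 - 1*(-3290) = 0 + 3290 = 3290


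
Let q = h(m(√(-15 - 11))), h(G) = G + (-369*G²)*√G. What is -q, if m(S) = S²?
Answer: 26 + 249444*I*√26 ≈ 26.0 + 1.2719e+6*I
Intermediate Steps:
h(G) = G - 369*G^(5/2)
q = -26 - 249444*I*√26 (q = (√(-15 - 11))² - 369*676*I*√26 = (√(-26))² - 369*676*I*√26 = (I*√26)² - 369*676*I*√26 = -26 - 249444*I*√26 ≈ -26.0 - 1.2719e+6*I)
-q = -(-26 - 249444*I*√26) = 26 + 249444*I*√26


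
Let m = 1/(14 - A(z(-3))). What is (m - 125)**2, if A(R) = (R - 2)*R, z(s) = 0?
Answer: 3059001/196 ≈ 15607.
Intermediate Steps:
A(R) = R*(-2 + R) (A(R) = (-2 + R)*R = R*(-2 + R))
m = 1/14 (m = 1/(14 - 0*(-2 + 0)) = 1/(14 - 0*(-2)) = 1/(14 - 1*0) = 1/(14 + 0) = 1/14 ≈ 0.071429)
(m - 125)**2 = (1/14 - 125)**2 = (-1749/14)**2 = 3059001/196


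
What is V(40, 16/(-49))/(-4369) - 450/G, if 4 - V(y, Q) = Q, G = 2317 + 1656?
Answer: -97178726/850543813 ≈ -0.11425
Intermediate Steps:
G = 3973
V(y, Q) = 4 - Q
V(40, 16/(-49))/(-4369) - 450/G = (4 - 16/(-49))/(-4369) - 450/3973 = (4 - 16*(-1)/49)*(-1/4369) - 450*1/3973 = (4 - 1*(-16/49))*(-1/4369) - 450/3973 = (4 + 16/49)*(-1/4369) - 450/3973 = (212/49)*(-1/4369) - 450/3973 = -212/214081 - 450/3973 = -97178726/850543813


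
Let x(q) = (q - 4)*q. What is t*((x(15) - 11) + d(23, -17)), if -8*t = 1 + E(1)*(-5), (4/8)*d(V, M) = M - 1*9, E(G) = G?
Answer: 51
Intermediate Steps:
x(q) = q*(-4 + q) (x(q) = (-4 + q)*q = q*(-4 + q))
d(V, M) = -18 + 2*M (d(V, M) = 2*(M - 1*9) = 2*(M - 9) = 2*(-9 + M) = -18 + 2*M)
t = ½ (t = -(1 + 1*(-5))/8 = -(1 - 5)/8 = -⅛*(-4) = ½ ≈ 0.50000)
t*((x(15) - 11) + d(23, -17)) = ((15*(-4 + 15) - 11) + (-18 + 2*(-17)))/2 = ((15*11 - 11) + (-18 - 34))/2 = ((165 - 11) - 52)/2 = (154 - 52)/2 = (½)*102 = 51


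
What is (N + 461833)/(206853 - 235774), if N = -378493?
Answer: -83340/28921 ≈ -2.8816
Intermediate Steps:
(N + 461833)/(206853 - 235774) = (-378493 + 461833)/(206853 - 235774) = 83340/(-28921) = 83340*(-1/28921) = -83340/28921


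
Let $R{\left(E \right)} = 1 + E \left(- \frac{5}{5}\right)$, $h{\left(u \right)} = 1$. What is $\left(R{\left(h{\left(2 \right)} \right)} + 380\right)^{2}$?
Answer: $144400$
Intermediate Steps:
$R{\left(E \right)} = 1 - E$ ($R{\left(E \right)} = 1 + E \left(\left(-5\right) \frac{1}{5}\right) = 1 + E \left(-1\right) = 1 - E$)
$\left(R{\left(h{\left(2 \right)} \right)} + 380\right)^{2} = \left(\left(1 - 1\right) + 380\right)^{2} = \left(0 + 380\right)^{2} = 380^{2} = 144400$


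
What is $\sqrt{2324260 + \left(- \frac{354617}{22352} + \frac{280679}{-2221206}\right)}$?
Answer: $\frac{\sqrt{89518376968266218374499955}}{6206049564} \approx 1524.5$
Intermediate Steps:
$\sqrt{2324260 + \left(- \frac{354617}{22352} + \frac{280679}{-2221206}\right)} = \sqrt{2324260 + \left(\left(-354617\right) \frac{1}{22352} + 280679 \left(- \frac{1}{2221206}\right)\right)} = \sqrt{2324260 - \frac{396975572555}{24824198256}} = \sqrt{\frac{57697494062918005}{24824198256}} = \frac{\sqrt{89518376968266218374499955}}{6206049564}$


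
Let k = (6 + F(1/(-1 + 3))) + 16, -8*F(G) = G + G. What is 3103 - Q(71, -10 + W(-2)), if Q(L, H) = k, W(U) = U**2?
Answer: 24649/8 ≈ 3081.1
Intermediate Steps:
F(G) = -G/4 (F(G) = -(G + G)/8 = -G/4)
k = 175/8 (k = (6 - 1/(4*(-1 + 3))) + 16 = (6 - 1/4/2) + 16 = (6 - 1/4*1/2) + 16 = (6 - 1/8) + 16 = 47/8 + 16 = 175/8 ≈ 21.875)
Q(L, H) = 175/8
3103 - Q(71, -10 + W(-2)) = 3103 - 1*175/8 = 3103 - 175/8 = 24649/8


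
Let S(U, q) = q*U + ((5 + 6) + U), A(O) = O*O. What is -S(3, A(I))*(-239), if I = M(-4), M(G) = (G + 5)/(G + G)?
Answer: 214861/64 ≈ 3357.2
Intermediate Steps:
M(G) = (5 + G)/(2*G) (M(G) = (5 + G)/((2*G)) = (5 + G)*(1/(2*G)) = (5 + G)/(2*G))
I = -⅛ (I = (½)*(5 - 4)/(-4) = (½)*(-¼)*1 = -⅛ ≈ -0.12500)
A(O) = O²
S(U, q) = 11 + U + U*q (S(U, q) = U*q + (11 + U) = 11 + U + U*q)
-S(3, A(I))*(-239) = -(11 + 3 + 3*(-⅛)²)*(-239) = -(11 + 3 + 3*(1/64))*(-239) = -(11 + 3 + 3/64)*(-239) = -899*(-239)/64 = -1*(-214861/64) = 214861/64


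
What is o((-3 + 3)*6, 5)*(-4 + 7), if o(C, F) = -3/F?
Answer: -9/5 ≈ -1.8000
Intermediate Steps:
o((-3 + 3)*6, 5)*(-4 + 7) = (-3/5)*(-4 + 7) = -3*⅕*3 = -⅗*3 = -9/5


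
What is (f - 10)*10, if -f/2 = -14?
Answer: 180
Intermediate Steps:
f = 28 (f = -2*(-14) = 28)
(f - 10)*10 = (28 - 10)*10 = 18*10 = 180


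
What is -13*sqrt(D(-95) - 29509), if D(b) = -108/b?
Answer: -13*I*sqrt(266308465)/95 ≈ -2233.1*I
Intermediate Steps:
-13*sqrt(D(-95) - 29509) = -13*sqrt(-108/(-95) - 29509) = -13*sqrt(-108*(-1/95) - 29509) = -13*sqrt(108/95 - 29509) = -13*I*sqrt(266308465)/95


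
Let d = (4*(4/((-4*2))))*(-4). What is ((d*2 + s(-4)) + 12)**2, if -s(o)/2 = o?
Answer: 1296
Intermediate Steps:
s(o) = -2*o
d = 8 (d = (4*(4/(-8)))*(-4) = (4*(4*(-1/8)))*(-4) = (4*(-1/2))*(-4) = -2*(-4) = 8)
((d*2 + s(-4)) + 12)**2 = ((8*2 - 2*(-4)) + 12)**2 = ((16 + 8) + 12)**2 = (24 + 12)**2 = 36**2 = 1296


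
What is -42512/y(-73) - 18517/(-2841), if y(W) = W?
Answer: 122128333/207393 ≈ 588.87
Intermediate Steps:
-42512/y(-73) - 18517/(-2841) = -42512/(-73) - 18517/(-2841) = -42512*(-1/73) - 18517*(-1/2841) = 42512/73 + 18517/2841 = 122128333/207393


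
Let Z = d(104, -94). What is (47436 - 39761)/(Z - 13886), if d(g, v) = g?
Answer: -7675/13782 ≈ -0.55689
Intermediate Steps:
Z = 104
(47436 - 39761)/(Z - 13886) = (47436 - 39761)/(104 - 13886) = 7675/(-13782) = 7675*(-1/13782) = -7675/13782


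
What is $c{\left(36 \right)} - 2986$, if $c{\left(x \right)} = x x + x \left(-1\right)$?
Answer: $-1726$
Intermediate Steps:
$c{\left(x \right)} = x^{2} - x$
$c{\left(36 \right)} - 2986 = 36 \left(-1 + 36\right) - 2986 = 36 \cdot 35 - 2986 = 1260 - 2986 = -1726$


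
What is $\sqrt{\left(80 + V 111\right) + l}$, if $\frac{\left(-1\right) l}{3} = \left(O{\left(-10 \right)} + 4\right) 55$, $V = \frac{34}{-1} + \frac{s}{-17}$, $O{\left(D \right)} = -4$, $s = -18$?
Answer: $\frac{40 i \sqrt{646}}{17} \approx 59.804 i$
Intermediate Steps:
$V = - \frac{560}{17}$ ($V = \frac{34}{-1} - \frac{18}{-17} = 34 \left(-1\right) - - \frac{18}{17} = -34 + \frac{18}{17} = - \frac{560}{17} \approx -32.941$)
$l = 0$ ($l = - 3 \left(-4 + 4\right) 55 = - 3 \cdot 0 \cdot 55 = \left(-3\right) 0 = 0$)
$\sqrt{\left(80 + V 111\right) + l} = \sqrt{\left(80 - \frac{62160}{17}\right) + 0} = \sqrt{- \frac{60800}{17} + 0} = \sqrt{- \frac{60800}{17}} = \frac{40 i \sqrt{646}}{17}$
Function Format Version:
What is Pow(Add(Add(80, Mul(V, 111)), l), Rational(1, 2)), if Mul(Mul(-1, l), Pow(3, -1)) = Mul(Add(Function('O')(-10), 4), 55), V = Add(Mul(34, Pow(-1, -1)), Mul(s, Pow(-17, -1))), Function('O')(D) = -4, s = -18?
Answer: Mul(Rational(40, 17), I, Pow(646, Rational(1, 2))) ≈ Mul(59.804, I)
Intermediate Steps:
V = Rational(-560, 17) (V = Add(Mul(34, Pow(-1, -1)), Mul(-18, Pow(-17, -1))) = Add(Mul(34, -1), Mul(-18, Rational(-1, 17))) = Add(-34, Rational(18, 17)) = Rational(-560, 17) ≈ -32.941)
l = 0 (l = Mul(-3, Mul(Add(-4, 4), 55)) = Mul(-3, Mul(0, 55)) = Mul(-3, 0) = 0)
Pow(Add(Add(80, Mul(V, 111)), l), Rational(1, 2)) = Pow(Add(Add(80, Mul(Rational(-560, 17), 111)), 0), Rational(1, 2)) = Pow(Add(Add(80, Rational(-62160, 17)), 0), Rational(1, 2)) = Pow(Add(Rational(-60800, 17), 0), Rational(1, 2)) = Pow(Rational(-60800, 17), Rational(1, 2)) = Mul(Rational(40, 17), I, Pow(646, Rational(1, 2)))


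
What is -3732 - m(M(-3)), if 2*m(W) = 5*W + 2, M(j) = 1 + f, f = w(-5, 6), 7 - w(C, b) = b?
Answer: -3738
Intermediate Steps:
w(C, b) = 7 - b
f = 1 (f = 7 - 1*6 = 7 - 6 = 1)
M(j) = 2 (M(j) = 1 + 1 = 2)
m(W) = 1 + 5*W/2 (m(W) = (5*W + 2)/2 = (2 + 5*W)/2 = 1 + 5*W/2)
-3732 - m(M(-3)) = -3732 - (1 + (5/2)*2) = -3732 - (1 + 5) = -3732 - 1*6 = -3732 - 6 = -3738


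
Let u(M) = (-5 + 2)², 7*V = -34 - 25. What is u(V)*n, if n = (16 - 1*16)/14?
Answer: 0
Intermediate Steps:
V = -59/7 (V = (-34 - 25)/7 = (⅐)*(-59) = -59/7 ≈ -8.4286)
n = 0 (n = (16 - 16)*(1/14) = 0*(1/14) = 0)
u(M) = 9 (u(M) = (-3)² = 9)
u(V)*n = 9*0 = 0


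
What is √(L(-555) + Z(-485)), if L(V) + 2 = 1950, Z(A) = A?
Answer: √1463 ≈ 38.249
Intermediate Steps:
L(V) = 1948 (L(V) = -2 + 1950 = 1948)
√(L(-555) + Z(-485)) = √(1948 - 485) = √1463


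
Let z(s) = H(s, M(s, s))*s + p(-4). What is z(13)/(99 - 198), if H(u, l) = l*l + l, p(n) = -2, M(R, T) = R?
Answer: -788/33 ≈ -23.879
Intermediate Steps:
H(u, l) = l + l**2 (H(u, l) = l**2 + l = l + l**2)
z(s) = -2 + s**2*(1 + s) (z(s) = (s*(1 + s))*s - 2 = s**2*(1 + s) - 2 = -2 + s**2*(1 + s))
z(13)/(99 - 198) = (-2 + 13**2*(1 + 13))/(99 - 198) = (-2 + 169*14)/(-99) = -(-2 + 2366)/99 = -1/99*2364 = -788/33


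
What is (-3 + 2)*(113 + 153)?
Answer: -266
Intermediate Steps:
(-3 + 2)*(113 + 153) = (-3*1 + 2)*266 = (-3 + 2)*266 = -1*266 = -266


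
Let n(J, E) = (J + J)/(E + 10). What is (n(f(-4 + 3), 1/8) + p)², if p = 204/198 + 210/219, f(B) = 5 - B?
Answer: 4736742976/470065761 ≈ 10.077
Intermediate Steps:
p = 4792/2409 (p = 204*(1/198) + 210*(1/219) = 34/33 + 70/73 = 4792/2409 ≈ 1.9892)
n(J, E) = 2*J/(10 + E) (n(J, E) = (2*J)/(10 + E) = 2*J/(10 + E))
(n(f(-4 + 3), 1/8) + p)² = (2*(5 - (-4 + 3))/(10 + 1/8) + 4792/2409)² = (2*(5 - 1*(-1))/(10 + ⅛) + 4792/2409)² = (2*(5 + 1)/(81/8) + 4792/2409)² = (2*6*(8/81) + 4792/2409)² = (32/27 + 4792/2409)² = (68824/21681)² = 4736742976/470065761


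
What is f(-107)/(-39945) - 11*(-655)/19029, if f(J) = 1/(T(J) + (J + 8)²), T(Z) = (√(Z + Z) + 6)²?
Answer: 2*(-153863068147*I + 191869150*√214)/(84457045*(-9623*I + 12*√214)) ≈ 0.37863 + 4.5475e-11*I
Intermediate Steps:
T(Z) = (6 + √2*√Z)² (T(Z) = (√(2*Z) + 6)² = (√2*√Z + 6)² = (6 + √2*√Z)²)
f(J) = 1/((6 + √2*√J)² + (8 + J)²) (f(J) = 1/((6 + √2*√J)² + (J + 8)²) = 1/((6 + √2*√J)² + (8 + J)²))
f(-107)/(-39945) - 11*(-655)/19029 = 1/(((6 + √2*√(-107))² + (8 - 107)²)*(-39945)) - 11*(-655)/19029 = -1/39945/((6 + √2*(I*√107))² + (-99)²) + 7205*(1/19029) = -1/39945/((6 + I*√214)² + 9801) + 7205/19029 = -1/39945/(9801 + (6 + I*√214)²) + 7205/19029 = -1/(39945*(9801 + (6 + I*√214)²)) + 7205/19029 = 7205/19029 - 1/(39945*(9801 + (6 + I*√214)²))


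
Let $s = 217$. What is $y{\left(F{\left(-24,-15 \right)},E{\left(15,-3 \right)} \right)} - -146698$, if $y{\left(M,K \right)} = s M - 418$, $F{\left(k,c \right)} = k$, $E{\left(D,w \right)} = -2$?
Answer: $141072$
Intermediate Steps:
$y{\left(M,K \right)} = -418 + 217 M$ ($y{\left(M,K \right)} = 217 M - 418 = -418 + 217 M$)
$y{\left(F{\left(-24,-15 \right)},E{\left(15,-3 \right)} \right)} - -146698 = \left(-418 + 217 \left(-24\right)\right) - -146698 = \left(-418 - 5208\right) + 146698 = -5626 + 146698 = 141072$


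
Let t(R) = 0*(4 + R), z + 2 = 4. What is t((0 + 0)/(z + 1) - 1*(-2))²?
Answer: 0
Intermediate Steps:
z = 2 (z = -2 + 4 = 2)
t(R) = 0
t((0 + 0)/(z + 1) - 1*(-2))² = 0² = 0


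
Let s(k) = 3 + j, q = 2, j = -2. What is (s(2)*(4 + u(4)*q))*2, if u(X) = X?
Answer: 24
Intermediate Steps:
s(k) = 1 (s(k) = 3 - 2 = 1)
(s(2)*(4 + u(4)*q))*2 = (1*(4 + 4*2))*2 = (1*(4 + 8))*2 = (1*12)*2 = 12*2 = 24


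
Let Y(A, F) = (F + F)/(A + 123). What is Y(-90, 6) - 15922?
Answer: -175138/11 ≈ -15922.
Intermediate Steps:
Y(A, F) = 2*F/(123 + A) (Y(A, F) = (2*F)/(123 + A) = 2*F/(123 + A))
Y(-90, 6) - 15922 = 2*6/(123 - 90) - 15922 = 2*6/33 - 15922 = 2*6*(1/33) - 15922 = 4/11 - 15922 = -175138/11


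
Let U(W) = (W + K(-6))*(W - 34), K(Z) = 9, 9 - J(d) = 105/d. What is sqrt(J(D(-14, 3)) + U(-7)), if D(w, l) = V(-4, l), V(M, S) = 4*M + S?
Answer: 2*I*sqrt(2743)/13 ≈ 8.0575*I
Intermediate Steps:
V(M, S) = S + 4*M
D(w, l) = -16 + l (D(w, l) = l + 4*(-4) = l - 16 = -16 + l)
J(d) = 9 - 105/d
U(W) = (-34 + W)*(9 + W) (U(W) = (W + 9)*(W - 34) = (9 + W)*(-34 + W) = (-34 + W)*(9 + W))
sqrt(J(D(-14, 3)) + U(-7)) = sqrt((9 - 105/(-16 + 3)) + (-306 + (-7)**2 - 25*(-7))) = sqrt((9 - 105/(-13)) + (-306 + 49 + 175)) = sqrt((9 - 105*(-1/13)) - 82) = sqrt((9 + 105/13) - 82) = sqrt(222/13 - 82) = sqrt(-844/13) = 2*I*sqrt(2743)/13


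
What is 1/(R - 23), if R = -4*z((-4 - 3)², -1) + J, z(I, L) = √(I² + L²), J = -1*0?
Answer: 23/37903 - 4*√2402/37903 ≈ -0.0045654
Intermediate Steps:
J = 0
R = -4*√2402 (R = -4*√(((-4 - 3)²)² + (-1)²) + 0 = -4*√(((-7)²)² + 1) + 0 = -4*√(49² + 1) + 0 = -4*√(2401 + 1) + 0 = -4*√2402 + 0 = -4*√2402 ≈ -196.04)
1/(R - 23) = 1/(-4*√2402 - 23) = 1/(-23 - 4*√2402)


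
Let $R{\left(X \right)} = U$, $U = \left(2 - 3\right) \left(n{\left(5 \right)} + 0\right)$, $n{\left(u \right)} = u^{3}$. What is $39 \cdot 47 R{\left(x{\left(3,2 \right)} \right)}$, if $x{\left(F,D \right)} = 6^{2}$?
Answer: $-229125$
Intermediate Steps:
$x{\left(F,D \right)} = 36$
$U = -125$ ($U = \left(2 - 3\right) \left(5^{3} + 0\right) = - (125 + 0) = \left(-1\right) 125 = -125$)
$R{\left(X \right)} = -125$
$39 \cdot 47 R{\left(x{\left(3,2 \right)} \right)} = 39 \cdot 47 \left(-125\right) = 1833 \left(-125\right) = -229125$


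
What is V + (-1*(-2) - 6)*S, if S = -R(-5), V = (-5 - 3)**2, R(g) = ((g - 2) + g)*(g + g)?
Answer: 544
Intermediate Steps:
R(g) = 2*g*(-2 + 2*g) (R(g) = ((-2 + g) + g)*(2*g) = (-2 + 2*g)*(2*g) = 2*g*(-2 + 2*g))
V = 64 (V = (-8)**2 = 64)
S = -120 (S = -4*(-5)*(-1 - 5) = -4*(-5)*(-6) = -1*120 = -120)
V + (-1*(-2) - 6)*S = 64 + (-1*(-2) - 6)*(-120) = 64 + (2 - 6)*(-120) = 64 - 4*(-120) = 64 + 480 = 544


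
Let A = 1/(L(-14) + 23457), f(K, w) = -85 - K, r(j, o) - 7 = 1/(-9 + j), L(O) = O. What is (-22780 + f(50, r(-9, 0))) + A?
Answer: -537196344/23443 ≈ -22915.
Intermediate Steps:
r(j, o) = 7 + 1/(-9 + j)
A = 1/23443 (A = 1/(-14 + 23457) = 1/23443 ≈ 4.2657e-5)
(-22780 + f(50, r(-9, 0))) + A = (-22780 + (-85 - 1*50)) + 1/23443 = (-22780 + (-85 - 50)) + 1/23443 = (-22780 - 135) + 1/23443 = -22915 + 1/23443 = -537196344/23443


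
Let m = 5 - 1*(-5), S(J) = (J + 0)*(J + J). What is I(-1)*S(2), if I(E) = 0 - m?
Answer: -80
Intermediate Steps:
S(J) = 2*J**2 (S(J) = J*(2*J) = 2*J**2)
m = 10 (m = 5 + 5 = 10)
I(E) = -10 (I(E) = 0 - 1*10 = 0 - 10 = -10)
I(-1)*S(2) = -20*2**2 = -20*4 = -10*8 = -80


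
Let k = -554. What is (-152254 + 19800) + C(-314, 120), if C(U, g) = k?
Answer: -133008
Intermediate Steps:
C(U, g) = -554
(-152254 + 19800) + C(-314, 120) = (-152254 + 19800) - 554 = -132454 - 554 = -133008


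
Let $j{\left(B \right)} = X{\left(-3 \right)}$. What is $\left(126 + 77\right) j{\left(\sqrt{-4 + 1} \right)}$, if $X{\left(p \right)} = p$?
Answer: $-609$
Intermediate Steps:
$j{\left(B \right)} = -3$
$\left(126 + 77\right) j{\left(\sqrt{-4 + 1} \right)} = \left(126 + 77\right) \left(-3\right) = 203 \left(-3\right) = -609$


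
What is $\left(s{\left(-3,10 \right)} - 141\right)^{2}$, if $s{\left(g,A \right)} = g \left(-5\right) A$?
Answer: $81$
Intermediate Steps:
$s{\left(g,A \right)} = - 5 A g$ ($s{\left(g,A \right)} = - 5 g A = - 5 A g$)
$\left(s{\left(-3,10 \right)} - 141\right)^{2} = \left(\left(-5\right) 10 \left(-3\right) - 141\right)^{2} = \left(150 - 141\right)^{2} = 9^{2} = 81$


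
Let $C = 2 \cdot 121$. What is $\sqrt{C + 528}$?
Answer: $\sqrt{770} \approx 27.749$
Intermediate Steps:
$C = 242$
$\sqrt{C + 528} = \sqrt{242 + 528} = \sqrt{770}$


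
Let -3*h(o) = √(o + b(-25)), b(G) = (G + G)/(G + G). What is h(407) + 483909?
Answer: 483909 - 2*√102/3 ≈ 4.8390e+5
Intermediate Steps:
b(G) = 1 (b(G) = (2*G)/((2*G)) = (2*G)*(1/(2*G)) = 1)
h(o) = -√(1 + o)/3 (h(o) = -√(o + 1)/3 = -√(1 + o)/3)
h(407) + 483909 = -√(1 + 407)/3 + 483909 = -2*√102/3 + 483909 = 483909 - 2*√102/3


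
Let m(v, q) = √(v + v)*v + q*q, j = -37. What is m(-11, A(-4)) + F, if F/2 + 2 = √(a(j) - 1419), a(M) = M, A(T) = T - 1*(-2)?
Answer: I*(-11*√22 + 8*√91) ≈ 24.721*I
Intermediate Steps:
A(T) = 2 + T (A(T) = T + 2 = 2 + T)
m(v, q) = q² + √2*v^(3/2) (m(v, q) = √(2*v)*v + q² = (√2*√v)*v + q² = √2*v^(3/2) + q² = q² + √2*v^(3/2))
F = -4 + 8*I*√91 (F = -4 + 2*√(-37 - 1419) = -4 + 2*√(-1456) = -4 + 2*(4*I*√91) = -4 + 8*I*√91 ≈ -4.0 + 76.315*I)
m(-11, A(-4)) + F = ((2 - 4)² + √2*(-11)^(3/2)) + (-4 + 8*I*√91) = ((-2)² + √2*(-11*I*√11)) + (-4 + 8*I*√91) = (4 - 11*I*√22) + (-4 + 8*I*√91) = -11*I*√22 + 8*I*√91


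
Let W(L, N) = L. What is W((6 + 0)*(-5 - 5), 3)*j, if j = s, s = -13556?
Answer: 813360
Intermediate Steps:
j = -13556
W((6 + 0)*(-5 - 5), 3)*j = ((6 + 0)*(-5 - 5))*(-13556) = (6*(-10))*(-13556) = -60*(-13556) = 813360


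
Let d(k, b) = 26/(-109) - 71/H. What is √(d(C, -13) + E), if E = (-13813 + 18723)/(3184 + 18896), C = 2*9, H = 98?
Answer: I*√131383100514/421176 ≈ 0.86061*I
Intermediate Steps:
C = 18
d(k, b) = -10287/10682 (d(k, b) = 26/(-109) - 71/98 = 26*(-1/109) - 71*1/98 = -26/109 - 71/98 = -10287/10682)
E = 491/2208 (E = 4910/22080 = 4910*(1/22080) = 491/2208 ≈ 0.22237)
√(d(C, -13) + E) = √(-10287/10682 + 491/2208) = √(-8734417/11792928) = I*√131383100514/421176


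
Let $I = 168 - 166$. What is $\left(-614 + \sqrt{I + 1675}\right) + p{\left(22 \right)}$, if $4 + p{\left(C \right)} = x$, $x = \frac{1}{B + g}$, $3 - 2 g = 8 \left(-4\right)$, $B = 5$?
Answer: $- \frac{27808}{45} + \sqrt{1677} \approx -577.0$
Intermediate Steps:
$g = \frac{35}{2}$ ($g = \frac{3}{2} - \frac{8 \left(-4\right)}{2} = \frac{3}{2} - -16 = \frac{3}{2} + 16 = \frac{35}{2} \approx 17.5$)
$x = \frac{2}{45}$ ($x = \frac{1}{5 + \frac{35}{2}} = \frac{1}{\frac{45}{2}} = \frac{2}{45} \approx 0.044444$)
$p{\left(C \right)} = - \frac{178}{45}$ ($p{\left(C \right)} = -4 + \frac{2}{45} = - \frac{178}{45}$)
$I = 2$ ($I = 168 - 166 = 2$)
$\left(-614 + \sqrt{I + 1675}\right) + p{\left(22 \right)} = \left(-614 + \sqrt{2 + 1675}\right) - \frac{178}{45} = \left(-614 + \sqrt{1677}\right) - \frac{178}{45} = - \frac{27808}{45} + \sqrt{1677}$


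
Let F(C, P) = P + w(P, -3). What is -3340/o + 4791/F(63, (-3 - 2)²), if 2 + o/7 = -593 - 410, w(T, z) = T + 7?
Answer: 2259671/26733 ≈ 84.527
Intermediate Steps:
w(T, z) = 7 + T
o = -7035 (o = -14 + 7*(-593 - 410) = -14 + 7*(-1003) = -14 - 7021 = -7035)
F(C, P) = 7 + 2*P (F(C, P) = P + (7 + P) = 7 + 2*P)
-3340/o + 4791/F(63, (-3 - 2)²) = -3340/(-7035) + 4791/(7 + 2*(-3 - 2)²) = -3340*(-1/7035) + 4791/(7 + 2*(-5)²) = 668/1407 + 4791/(7 + 2*25) = 668/1407 + 4791/(7 + 50) = 668/1407 + 4791/57 = 668/1407 + 4791*(1/57) = 668/1407 + 1597/19 = 2259671/26733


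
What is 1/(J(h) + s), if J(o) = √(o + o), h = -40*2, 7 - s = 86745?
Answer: -43369/3761740402 - I*√10/1880870201 ≈ -1.1529e-5 - 1.6813e-9*I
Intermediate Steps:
s = -86738 (s = 7 - 1*86745 = 7 - 86745 = -86738)
h = -80
J(o) = √2*√o (J(o) = √(2*o) = √2*√o)
1/(J(h) + s) = 1/(√2*√(-80) - 86738) = 1/(√2*(4*I*√5) - 86738) = 1/(4*I*√10 - 86738) = 1/(-86738 + 4*I*√10)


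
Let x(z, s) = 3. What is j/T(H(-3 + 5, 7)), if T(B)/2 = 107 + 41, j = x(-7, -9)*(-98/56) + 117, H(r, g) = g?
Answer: 447/1184 ≈ 0.37753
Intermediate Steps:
j = 447/4 (j = 3*(-98/56) + 117 = 3*(-98*1/56) + 117 = 3*(-7/4) + 117 = -21/4 + 117 = 447/4 ≈ 111.75)
T(B) = 296 (T(B) = 2*(107 + 41) = 2*148 = 296)
j/T(H(-3 + 5, 7)) = (447/4)/296 = (447/4)*(1/296) = 447/1184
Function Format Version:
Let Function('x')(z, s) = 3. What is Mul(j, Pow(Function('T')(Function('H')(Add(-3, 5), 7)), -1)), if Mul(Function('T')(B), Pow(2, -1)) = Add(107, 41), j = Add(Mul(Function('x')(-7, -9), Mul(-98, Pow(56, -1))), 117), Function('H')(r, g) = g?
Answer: Rational(447, 1184) ≈ 0.37753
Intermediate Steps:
j = Rational(447, 4) (j = Add(Mul(3, Mul(-98, Pow(56, -1))), 117) = Add(Mul(3, Mul(-98, Rational(1, 56))), 117) = Add(Mul(3, Rational(-7, 4)), 117) = Add(Rational(-21, 4), 117) = Rational(447, 4) ≈ 111.75)
Function('T')(B) = 296 (Function('T')(B) = Mul(2, Add(107, 41)) = Mul(2, 148) = 296)
Mul(j, Pow(Function('T')(Function('H')(Add(-3, 5), 7)), -1)) = Mul(Rational(447, 4), Pow(296, -1)) = Mul(Rational(447, 4), Rational(1, 296)) = Rational(447, 1184)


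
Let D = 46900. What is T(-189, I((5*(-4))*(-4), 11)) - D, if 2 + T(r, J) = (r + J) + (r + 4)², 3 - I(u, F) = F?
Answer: -12874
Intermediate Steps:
I(u, F) = 3 - F
T(r, J) = -2 + J + r + (4 + r)² (T(r, J) = -2 + ((r + J) + (r + 4)²) = -2 + ((J + r) + (4 + r)²) = -2 + (J + r + (4 + r)²) = -2 + J + r + (4 + r)²)
T(-189, I((5*(-4))*(-4), 11)) - D = (-2 + (3 - 1*11) - 189 + (4 - 189)²) - 1*46900 = (-2 + (3 - 11) - 189 + (-185)²) - 46900 = (-2 - 8 - 189 + 34225) - 46900 = 34026 - 46900 = -12874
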